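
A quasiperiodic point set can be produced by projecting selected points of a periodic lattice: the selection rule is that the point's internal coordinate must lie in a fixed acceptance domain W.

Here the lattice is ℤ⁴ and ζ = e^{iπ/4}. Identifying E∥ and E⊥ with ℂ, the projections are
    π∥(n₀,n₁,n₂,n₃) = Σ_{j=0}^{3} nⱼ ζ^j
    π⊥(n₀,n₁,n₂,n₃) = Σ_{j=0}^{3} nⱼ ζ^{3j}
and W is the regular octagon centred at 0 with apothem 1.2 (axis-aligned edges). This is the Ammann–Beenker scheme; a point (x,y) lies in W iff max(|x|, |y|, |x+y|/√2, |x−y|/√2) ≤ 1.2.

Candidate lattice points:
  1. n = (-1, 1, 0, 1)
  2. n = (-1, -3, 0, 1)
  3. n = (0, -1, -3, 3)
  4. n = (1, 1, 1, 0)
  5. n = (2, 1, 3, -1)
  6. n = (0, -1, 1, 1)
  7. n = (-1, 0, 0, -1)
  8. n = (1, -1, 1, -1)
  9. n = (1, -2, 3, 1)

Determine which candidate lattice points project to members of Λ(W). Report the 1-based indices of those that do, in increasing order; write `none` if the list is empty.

4

Internal map: ζ^{3j} for j=0..3 gives (1,0), (−√2/2,√2/2), (0,−1), (√2/2,√2/2).
#1 (-1, 1, 0, 1): internal (-1.00000, 1.41421); octagon support 1.70711 vs apothem 1.2 → ∉ W
#2 (-1, -3, 0, 1): internal (1.82843, -1.41421); octagon support 2.29289 vs apothem 1.2 → ∉ W
#3 (0, -1, -3, 3): internal (2.82843, 4.41421); octagon support 5.12132 vs apothem 1.2 → ∉ W
#4 (1, 1, 1, 0): internal (0.29289, -0.29289); octagon support 0.41421 vs apothem 1.2 → ∈ W
#5 (2, 1, 3, -1): internal (0.58579, -3.00000); octagon support 3.00000 vs apothem 1.2 → ∉ W
#6 (0, -1, 1, 1): internal (1.41421, -1.00000); octagon support 1.70711 vs apothem 1.2 → ∉ W
#7 (-1, 0, 0, -1): internal (-1.70711, -0.70711); octagon support 1.70711 vs apothem 1.2 → ∉ W
#8 (1, -1, 1, -1): internal (1.00000, -2.41421); octagon support 2.41421 vs apothem 1.2 → ∉ W
#9 (1, -2, 3, 1): internal (3.12132, -3.70711); octagon support 4.82843 vs apothem 1.2 → ∉ W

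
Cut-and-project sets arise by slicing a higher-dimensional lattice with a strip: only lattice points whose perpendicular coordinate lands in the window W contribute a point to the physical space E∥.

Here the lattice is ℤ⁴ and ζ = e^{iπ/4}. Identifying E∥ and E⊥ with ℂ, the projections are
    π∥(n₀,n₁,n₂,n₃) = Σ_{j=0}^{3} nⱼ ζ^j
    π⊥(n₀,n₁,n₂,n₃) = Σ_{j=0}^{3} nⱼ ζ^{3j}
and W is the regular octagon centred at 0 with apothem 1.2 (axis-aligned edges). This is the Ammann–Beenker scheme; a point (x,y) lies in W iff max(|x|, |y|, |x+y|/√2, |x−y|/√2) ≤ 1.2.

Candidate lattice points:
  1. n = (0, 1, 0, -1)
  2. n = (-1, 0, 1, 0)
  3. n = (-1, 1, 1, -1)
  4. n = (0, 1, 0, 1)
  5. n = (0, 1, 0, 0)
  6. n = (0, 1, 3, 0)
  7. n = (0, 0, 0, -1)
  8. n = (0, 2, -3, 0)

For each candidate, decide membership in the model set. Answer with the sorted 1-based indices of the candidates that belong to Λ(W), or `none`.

5, 7

π⊥(n) = n₀ + n₁ζ³ + n₂ζ⁶ + n₃ζ⁹ where ζ = e^{iπ/4}.
#1 (0, 1, 0, -1): internal (-1.414214, 0.000000); octagon support 1.414214 vs apothem 1.2 → ∉ W
#2 (-1, 0, 1, 0): internal (-1.000000, -1.000000); octagon support 1.414214 vs apothem 1.2 → ∉ W
#3 (-1, 1, 1, -1): internal (-2.414214, -1.000000); octagon support 2.414214 vs apothem 1.2 → ∉ W
#4 (0, 1, 0, 1): internal (0.000000, 1.414214); octagon support 1.414214 vs apothem 1.2 → ∉ W
#5 (0, 1, 0, 0): internal (-0.707107, 0.707107); octagon support 1.000000 vs apothem 1.2 → ∈ W
#6 (0, 1, 3, 0): internal (-0.707107, -2.292893); octagon support 2.292893 vs apothem 1.2 → ∉ W
#7 (0, 0, 0, -1): internal (-0.707107, -0.707107); octagon support 1.000000 vs apothem 1.2 → ∈ W
#8 (0, 2, -3, 0): internal (-1.414214, 4.414214); octagon support 4.414214 vs apothem 1.2 → ∉ W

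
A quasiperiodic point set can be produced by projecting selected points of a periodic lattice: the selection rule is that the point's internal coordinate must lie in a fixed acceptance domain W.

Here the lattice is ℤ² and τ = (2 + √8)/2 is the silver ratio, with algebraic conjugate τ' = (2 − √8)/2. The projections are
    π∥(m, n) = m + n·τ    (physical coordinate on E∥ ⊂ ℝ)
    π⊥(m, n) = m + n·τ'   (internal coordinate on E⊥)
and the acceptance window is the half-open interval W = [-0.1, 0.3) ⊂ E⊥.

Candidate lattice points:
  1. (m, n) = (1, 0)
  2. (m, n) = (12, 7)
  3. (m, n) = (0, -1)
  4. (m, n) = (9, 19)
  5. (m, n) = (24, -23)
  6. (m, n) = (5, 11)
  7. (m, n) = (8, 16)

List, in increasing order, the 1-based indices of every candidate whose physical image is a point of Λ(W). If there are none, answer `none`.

τ' = (2−√8)/2 ≈ -0.41421.
#1 (1,0): internal coord 1 + (0)·τ' = +1.00000; +1.00000 ∉ [-0.1, 0.3) → out
#2 (12,7): internal coord 12 + (7)·τ' = +9.10051; +9.10051 ∉ [-0.1, 0.3) → out
#3 (0,-1): internal coord 0 + (-1)·τ' = +0.41421; +0.41421 ∉ [-0.1, 0.3) → out
#4 (9,19): internal coord 9 + (19)·τ' = +1.12994; +1.12994 ∉ [-0.1, 0.3) → out
#5 (24,-23): internal coord 24 + (-23)·τ' = +33.52691; +33.52691 ∉ [-0.1, 0.3) → out
#6 (5,11): internal coord 5 + (11)·τ' = +0.44365; +0.44365 ∉ [-0.1, 0.3) → out
#7 (8,16): internal coord 8 + (16)·τ' = +1.37258; +1.37258 ∉ [-0.1, 0.3) → out

none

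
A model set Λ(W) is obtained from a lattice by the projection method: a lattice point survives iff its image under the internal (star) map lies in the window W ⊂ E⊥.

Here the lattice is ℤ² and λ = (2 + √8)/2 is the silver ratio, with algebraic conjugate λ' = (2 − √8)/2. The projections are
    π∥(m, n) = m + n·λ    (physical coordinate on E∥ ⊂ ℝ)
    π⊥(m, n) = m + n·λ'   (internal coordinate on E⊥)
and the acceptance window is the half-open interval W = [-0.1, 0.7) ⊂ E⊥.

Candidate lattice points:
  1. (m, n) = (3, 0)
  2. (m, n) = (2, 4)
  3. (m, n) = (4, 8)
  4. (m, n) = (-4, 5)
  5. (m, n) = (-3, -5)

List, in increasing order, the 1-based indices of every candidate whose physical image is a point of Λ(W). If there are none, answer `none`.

Numerically λ ≈ 2.41421 and λ' = −1/λ ≈ -0.41421.
#1 (3,0): internal coord 3 + (0)·λ' = +3.00000; +3.00000 ∉ [-0.1, 0.7) → out
#2 (2,4): internal coord 2 + (4)·λ' = +0.34315; +0.34315 ∈ [-0.1, 0.7) → IN Λ
#3 (4,8): internal coord 4 + (8)·λ' = +0.68629; +0.68629 ∈ [-0.1, 0.7) → IN Λ
#4 (-4,5): internal coord -4 + (5)·λ' = -6.07107; -6.07107 ∉ [-0.1, 0.7) → out
#5 (-3,-5): internal coord -3 + (-5)·λ' = -0.92893; -0.92893 ∉ [-0.1, 0.7) → out

2, 3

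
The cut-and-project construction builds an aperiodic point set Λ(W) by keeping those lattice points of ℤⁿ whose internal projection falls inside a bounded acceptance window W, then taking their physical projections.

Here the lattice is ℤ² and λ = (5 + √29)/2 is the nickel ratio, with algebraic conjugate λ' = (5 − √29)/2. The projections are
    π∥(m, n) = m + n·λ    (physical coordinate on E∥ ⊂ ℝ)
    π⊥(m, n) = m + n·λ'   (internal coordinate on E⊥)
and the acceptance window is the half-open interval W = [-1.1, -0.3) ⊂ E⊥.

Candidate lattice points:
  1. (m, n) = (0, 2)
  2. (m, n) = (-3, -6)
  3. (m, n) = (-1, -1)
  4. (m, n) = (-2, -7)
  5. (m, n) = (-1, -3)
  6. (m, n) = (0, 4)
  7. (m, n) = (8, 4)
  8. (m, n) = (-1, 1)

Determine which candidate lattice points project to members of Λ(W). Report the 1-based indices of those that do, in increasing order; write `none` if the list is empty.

1, 3, 4, 5, 6

λ' = (5−√29)/2 ≈ -0.19258.
candidate 1: (m,n)=(0,2) → π∥ = 0+2·λ ≈ 10.38516, π⊥ = 0+2·λ' ≈ -0.38516 ∈ [-1.1, -0.3) ⇒ IN Λ
candidate 2: (m,n)=(-3,-6) → π∥ = -3-6·λ ≈ -34.15549, π⊥ = -3-6·λ' ≈ -1.84451 ∉ [-1.1, -0.3) ⇒ out
candidate 3: (m,n)=(-1,-1) → π∥ = -1-1·λ ≈ -6.19258, π⊥ = -1-1·λ' ≈ -0.80742 ∈ [-1.1, -0.3) ⇒ IN Λ
candidate 4: (m,n)=(-2,-7) → π∥ = -2-7·λ ≈ -38.34808, π⊥ = -2-7·λ' ≈ -0.65192 ∈ [-1.1, -0.3) ⇒ IN Λ
candidate 5: (m,n)=(-1,-3) → π∥ = -1-3·λ ≈ -16.57775, π⊥ = -1-3·λ' ≈ -0.42225 ∈ [-1.1, -0.3) ⇒ IN Λ
candidate 6: (m,n)=(0,4) → π∥ = 0+4·λ ≈ 20.77033, π⊥ = 0+4·λ' ≈ -0.77033 ∈ [-1.1, -0.3) ⇒ IN Λ
candidate 7: (m,n)=(8,4) → π∥ = 8+4·λ ≈ 28.77033, π⊥ = 8+4·λ' ≈ 7.22967 ∉ [-1.1, -0.3) ⇒ out
candidate 8: (m,n)=(-1,1) → π∥ = -1+1·λ ≈ 4.19258, π⊥ = -1+1·λ' ≈ -1.19258 ∉ [-1.1, -0.3) ⇒ out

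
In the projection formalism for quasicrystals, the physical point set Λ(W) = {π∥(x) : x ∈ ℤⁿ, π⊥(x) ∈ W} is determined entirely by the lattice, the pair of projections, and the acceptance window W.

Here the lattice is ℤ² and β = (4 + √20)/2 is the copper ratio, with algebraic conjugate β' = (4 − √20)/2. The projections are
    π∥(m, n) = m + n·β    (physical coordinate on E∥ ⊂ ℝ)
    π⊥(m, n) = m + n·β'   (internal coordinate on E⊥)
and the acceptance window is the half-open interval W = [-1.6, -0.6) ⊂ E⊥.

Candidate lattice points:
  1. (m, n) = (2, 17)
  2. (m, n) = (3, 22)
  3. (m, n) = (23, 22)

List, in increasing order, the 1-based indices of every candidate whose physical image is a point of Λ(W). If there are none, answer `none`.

β' = (4−√20)/2 ≈ -0.23607.
[1] lift (2,17): star map gives -2.01316; window check -1.6 ≤ -2.01316 < -0.6 is false → out
[2] lift (3,22): star map gives -2.19350; window check -1.6 ≤ -2.19350 < -0.6 is false → out
[3] lift (23,22): star map gives 17.80650; window check -1.6 ≤ 17.80650 < -0.6 is false → out

none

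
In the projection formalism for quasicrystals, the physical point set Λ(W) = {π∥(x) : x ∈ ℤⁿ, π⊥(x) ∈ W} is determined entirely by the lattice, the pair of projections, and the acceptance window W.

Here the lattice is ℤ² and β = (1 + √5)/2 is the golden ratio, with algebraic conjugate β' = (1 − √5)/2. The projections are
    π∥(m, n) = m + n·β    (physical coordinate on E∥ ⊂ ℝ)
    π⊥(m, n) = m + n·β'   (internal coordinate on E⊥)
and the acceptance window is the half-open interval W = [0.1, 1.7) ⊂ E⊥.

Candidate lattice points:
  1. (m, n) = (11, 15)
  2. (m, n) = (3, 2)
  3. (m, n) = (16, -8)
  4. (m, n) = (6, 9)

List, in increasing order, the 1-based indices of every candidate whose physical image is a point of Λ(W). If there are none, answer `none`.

4

β' = (1−√5)/2 ≈ -0.6180.
#1 (11,15): internal coord 11 + (15)·β' = +1.7295; +1.7295 ∉ [0.1, 1.7) → out
#2 (3,2): internal coord 3 + (2)·β' = +1.7639; +1.7639 ∉ [0.1, 1.7) → out
#3 (16,-8): internal coord 16 + (-8)·β' = +20.9443; +20.9443 ∉ [0.1, 1.7) → out
#4 (6,9): internal coord 6 + (9)·β' = +0.4377; +0.4377 ∈ [0.1, 1.7) → IN Λ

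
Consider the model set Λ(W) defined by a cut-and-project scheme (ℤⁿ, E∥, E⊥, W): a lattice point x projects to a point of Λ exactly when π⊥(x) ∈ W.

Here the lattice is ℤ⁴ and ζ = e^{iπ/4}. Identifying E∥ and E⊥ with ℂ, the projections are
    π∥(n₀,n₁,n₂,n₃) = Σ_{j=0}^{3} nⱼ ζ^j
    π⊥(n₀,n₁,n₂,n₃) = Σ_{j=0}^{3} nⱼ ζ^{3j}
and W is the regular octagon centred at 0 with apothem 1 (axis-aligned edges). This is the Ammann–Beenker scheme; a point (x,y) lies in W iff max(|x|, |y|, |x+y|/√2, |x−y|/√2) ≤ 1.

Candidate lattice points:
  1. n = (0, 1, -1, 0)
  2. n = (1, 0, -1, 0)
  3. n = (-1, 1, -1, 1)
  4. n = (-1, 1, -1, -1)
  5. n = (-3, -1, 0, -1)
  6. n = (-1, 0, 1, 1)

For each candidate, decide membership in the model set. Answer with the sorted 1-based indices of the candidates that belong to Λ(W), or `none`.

π⊥(n) = n₀ + n₁ζ³ + n₂ζ⁶ + n₃ζ⁹ where ζ = e^{iπ/4}.
#1 (0, 1, -1, 0): internal (-0.70711, 1.70711); octagon support 1.70711 vs apothem 1 → ∉ W
#2 (1, 0, -1, 0): internal (1.00000, 1.00000); octagon support 1.41421 vs apothem 1 → ∉ W
#3 (-1, 1, -1, 1): internal (-1.00000, 2.41421); octagon support 2.41421 vs apothem 1 → ∉ W
#4 (-1, 1, -1, -1): internal (-2.41421, 1.00000); octagon support 2.41421 vs apothem 1 → ∉ W
#5 (-3, -1, 0, -1): internal (-3.00000, -1.41421); octagon support 3.12132 vs apothem 1 → ∉ W
#6 (-1, 0, 1, 1): internal (-0.29289, -0.29289); octagon support 0.41421 vs apothem 1 → ∈ W

6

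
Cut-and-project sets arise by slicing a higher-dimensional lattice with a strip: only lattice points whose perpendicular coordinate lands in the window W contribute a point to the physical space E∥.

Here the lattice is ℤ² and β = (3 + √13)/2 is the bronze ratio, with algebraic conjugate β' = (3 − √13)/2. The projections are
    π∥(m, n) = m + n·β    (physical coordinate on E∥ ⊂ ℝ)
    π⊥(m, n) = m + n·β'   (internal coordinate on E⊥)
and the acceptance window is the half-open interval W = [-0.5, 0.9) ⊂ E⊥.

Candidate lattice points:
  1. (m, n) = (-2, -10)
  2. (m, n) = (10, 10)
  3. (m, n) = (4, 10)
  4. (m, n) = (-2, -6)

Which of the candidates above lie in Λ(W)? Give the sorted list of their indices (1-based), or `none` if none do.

4

Numerically β ≈ 3.3028 and β' = −1/β ≈ -0.3028.
[1] lift (-2,-10): star map gives 1.0278; window check -0.5 ≤ 1.0278 < 0.9 is false → out
[2] lift (10,10): star map gives 6.9722; window check -0.5 ≤ 6.9722 < 0.9 is false → out
[3] lift (4,10): star map gives 0.9722; window check -0.5 ≤ 0.9722 < 0.9 is false → out
[4] lift (-2,-6): star map gives -0.1833; window check -0.5 ≤ -0.1833 < 0.9 is true → IN Λ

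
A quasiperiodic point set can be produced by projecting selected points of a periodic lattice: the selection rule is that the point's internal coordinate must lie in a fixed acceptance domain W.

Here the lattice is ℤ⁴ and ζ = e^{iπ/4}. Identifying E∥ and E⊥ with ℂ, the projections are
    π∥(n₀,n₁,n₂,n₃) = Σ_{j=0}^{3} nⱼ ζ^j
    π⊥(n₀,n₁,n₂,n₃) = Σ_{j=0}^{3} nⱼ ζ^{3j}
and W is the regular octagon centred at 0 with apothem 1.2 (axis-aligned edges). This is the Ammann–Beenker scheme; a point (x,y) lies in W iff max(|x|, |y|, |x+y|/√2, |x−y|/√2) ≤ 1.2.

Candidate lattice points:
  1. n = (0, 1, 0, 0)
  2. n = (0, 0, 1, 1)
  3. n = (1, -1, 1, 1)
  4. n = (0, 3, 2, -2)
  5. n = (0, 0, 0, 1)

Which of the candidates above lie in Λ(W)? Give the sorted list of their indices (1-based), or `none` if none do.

π⊥(n) = n₀ + n₁ζ³ + n₂ζ⁶ + n₃ζ⁹ where ζ = e^{iπ/4}.
#1 (0, 1, 0, 0): internal (-0.7071, 0.7071); octagon support 1.0000 vs apothem 1.2 → ∈ W
#2 (0, 0, 1, 1): internal (0.7071, -0.2929); octagon support 0.7071 vs apothem 1.2 → ∈ W
#3 (1, -1, 1, 1): internal (2.4142, -1.0000); octagon support 2.4142 vs apothem 1.2 → ∉ W
#4 (0, 3, 2, -2): internal (-3.5355, -1.2929); octagon support 3.5355 vs apothem 1.2 → ∉ W
#5 (0, 0, 0, 1): internal (0.7071, 0.7071); octagon support 1.0000 vs apothem 1.2 → ∈ W

1, 2, 5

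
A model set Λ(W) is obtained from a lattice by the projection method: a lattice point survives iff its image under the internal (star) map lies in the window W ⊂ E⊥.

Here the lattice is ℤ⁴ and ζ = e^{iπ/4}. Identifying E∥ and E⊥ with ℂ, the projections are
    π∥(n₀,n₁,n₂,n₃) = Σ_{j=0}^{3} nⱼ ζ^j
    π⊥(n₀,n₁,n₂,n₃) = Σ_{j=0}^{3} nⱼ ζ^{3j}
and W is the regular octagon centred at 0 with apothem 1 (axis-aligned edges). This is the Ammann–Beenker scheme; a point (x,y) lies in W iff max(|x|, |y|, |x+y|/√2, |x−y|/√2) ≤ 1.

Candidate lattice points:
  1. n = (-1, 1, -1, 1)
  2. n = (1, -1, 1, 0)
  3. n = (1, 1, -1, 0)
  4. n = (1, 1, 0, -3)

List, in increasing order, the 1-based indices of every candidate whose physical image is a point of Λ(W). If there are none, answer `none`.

none

π⊥(n) = n₀ + n₁ζ³ + n₂ζ⁶ + n₃ζ⁹ where ζ = e^{iπ/4}.
#1 (-1, 1, -1, 1): internal (-1.00000, 2.41421); octagon support 2.41421 vs apothem 1 → ∉ W
#2 (1, -1, 1, 0): internal (1.70711, -1.70711); octagon support 2.41421 vs apothem 1 → ∉ W
#3 (1, 1, -1, 0): internal (0.29289, 1.70711); octagon support 1.70711 vs apothem 1 → ∉ W
#4 (1, 1, 0, -3): internal (-1.82843, -1.41421); octagon support 2.29289 vs apothem 1 → ∉ W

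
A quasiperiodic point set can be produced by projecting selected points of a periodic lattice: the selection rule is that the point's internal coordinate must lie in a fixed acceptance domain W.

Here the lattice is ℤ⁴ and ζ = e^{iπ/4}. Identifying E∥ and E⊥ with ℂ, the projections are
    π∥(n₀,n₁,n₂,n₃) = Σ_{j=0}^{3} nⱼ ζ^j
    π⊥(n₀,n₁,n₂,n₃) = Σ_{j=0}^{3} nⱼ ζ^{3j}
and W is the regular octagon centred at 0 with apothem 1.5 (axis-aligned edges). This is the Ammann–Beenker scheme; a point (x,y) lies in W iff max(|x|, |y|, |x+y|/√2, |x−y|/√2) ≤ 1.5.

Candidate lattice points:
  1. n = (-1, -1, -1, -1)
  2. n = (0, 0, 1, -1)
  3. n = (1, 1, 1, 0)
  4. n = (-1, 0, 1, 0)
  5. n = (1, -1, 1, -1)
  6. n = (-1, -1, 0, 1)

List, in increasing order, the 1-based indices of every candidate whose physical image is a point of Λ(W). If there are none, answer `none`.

With ζ = e^{iπ/4} the internal vectors are ζ^0,ζ^3,ζ^6,ζ^9.
candidate 1: n = (-1, -1, -1, -1) → π⊥ ≈ (-1.0000, -0.4142); max(|x|,|y|,|x±y|/√2) = 1.0000 ≤ 1.5 ⇒ ∈ W
candidate 2: n = (0, 0, 1, -1) → π⊥ ≈ (-0.7071, -1.7071); max(|x|,|y|,|x±y|/√2) = 1.7071 > 1.5 ⇒ ∉ W
candidate 3: n = (1, 1, 1, 0) → π⊥ ≈ (+0.2929, -0.2929); max(|x|,|y|,|x±y|/√2) = 0.4142 ≤ 1.5 ⇒ ∈ W
candidate 4: n = (-1, 0, 1, 0) → π⊥ ≈ (-1.0000, -1.0000); max(|x|,|y|,|x±y|/√2) = 1.4142 ≤ 1.5 ⇒ ∈ W
candidate 5: n = (1, -1, 1, -1) → π⊥ ≈ (+1.0000, -2.4142); max(|x|,|y|,|x±y|/√2) = 2.4142 > 1.5 ⇒ ∉ W
candidate 6: n = (-1, -1, 0, 1) → π⊥ ≈ (+0.4142, +0.0000); max(|x|,|y|,|x±y|/√2) = 0.4142 ≤ 1.5 ⇒ ∈ W

1, 3, 4, 6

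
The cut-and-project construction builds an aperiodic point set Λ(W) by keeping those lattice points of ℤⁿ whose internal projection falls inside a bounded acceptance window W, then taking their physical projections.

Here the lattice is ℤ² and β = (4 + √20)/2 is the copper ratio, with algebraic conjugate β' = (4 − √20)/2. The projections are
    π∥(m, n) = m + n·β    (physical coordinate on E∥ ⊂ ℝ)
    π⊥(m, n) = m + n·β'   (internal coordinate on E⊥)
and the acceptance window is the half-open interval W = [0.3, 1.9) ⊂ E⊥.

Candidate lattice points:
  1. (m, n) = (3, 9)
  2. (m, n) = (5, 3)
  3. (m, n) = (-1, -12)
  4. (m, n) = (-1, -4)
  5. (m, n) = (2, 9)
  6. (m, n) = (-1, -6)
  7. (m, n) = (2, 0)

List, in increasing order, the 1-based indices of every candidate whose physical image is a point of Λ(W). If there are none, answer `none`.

1, 3, 6

Compute β' = (4−√20)/2 = -0.23607, so π⊥(m,n) = m -0.23607·n.
[1] lift (3,9): star map gives 0.87539; window check 0.3 ≤ 0.87539 < 1.9 is true → IN Λ
[2] lift (5,3): star map gives 4.29180; window check 0.3 ≤ 4.29180 < 1.9 is false → out
[3] lift (-1,-12): star map gives 1.83282; window check 0.3 ≤ 1.83282 < 1.9 is true → IN Λ
[4] lift (-1,-4): star map gives -0.05573; window check 0.3 ≤ -0.05573 < 1.9 is false → out
[5] lift (2,9): star map gives -0.12461; window check 0.3 ≤ -0.12461 < 1.9 is false → out
[6] lift (-1,-6): star map gives 0.41641; window check 0.3 ≤ 0.41641 < 1.9 is true → IN Λ
[7] lift (2,0): star map gives 2.00000; window check 0.3 ≤ 2.00000 < 1.9 is false → out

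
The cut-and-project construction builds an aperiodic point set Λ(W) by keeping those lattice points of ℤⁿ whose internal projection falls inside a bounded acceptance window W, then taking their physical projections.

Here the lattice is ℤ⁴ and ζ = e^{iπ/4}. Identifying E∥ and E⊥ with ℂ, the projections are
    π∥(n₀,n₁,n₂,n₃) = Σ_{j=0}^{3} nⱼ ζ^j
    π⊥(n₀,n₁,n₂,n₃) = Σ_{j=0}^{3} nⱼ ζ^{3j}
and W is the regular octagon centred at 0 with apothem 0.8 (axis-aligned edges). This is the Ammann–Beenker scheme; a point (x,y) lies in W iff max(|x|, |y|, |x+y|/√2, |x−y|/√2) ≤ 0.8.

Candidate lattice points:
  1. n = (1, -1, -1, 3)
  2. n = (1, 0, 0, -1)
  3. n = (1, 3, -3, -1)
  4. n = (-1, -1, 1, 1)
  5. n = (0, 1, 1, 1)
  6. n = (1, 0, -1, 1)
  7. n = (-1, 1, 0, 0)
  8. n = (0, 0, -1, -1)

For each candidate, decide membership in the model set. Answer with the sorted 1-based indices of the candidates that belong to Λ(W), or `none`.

2, 5, 8

π⊥(n) = n₀ + n₁ζ³ + n₂ζ⁶ + n₃ζ⁹ where ζ = e^{iπ/4}.
candidate 1: n = (1, -1, -1, 3) → π⊥ ≈ (+3.82843, +2.41421); max(|x|,|y|,|x±y|/√2) = 4.41421 > 0.8 ⇒ ∉ W
candidate 2: n = (1, 0, 0, -1) → π⊥ ≈ (+0.29289, -0.70711); max(|x|,|y|,|x±y|/√2) = 0.70711 ≤ 0.8 ⇒ ∈ W
candidate 3: n = (1, 3, -3, -1) → π⊥ ≈ (-1.82843, +4.41421); max(|x|,|y|,|x±y|/√2) = 4.41421 > 0.8 ⇒ ∉ W
candidate 4: n = (-1, -1, 1, 1) → π⊥ ≈ (+0.41421, -1.00000); max(|x|,|y|,|x±y|/√2) = 1.00000 > 0.8 ⇒ ∉ W
candidate 5: n = (0, 1, 1, 1) → π⊥ ≈ (+0.00000, +0.41421); max(|x|,|y|,|x±y|/√2) = 0.41421 ≤ 0.8 ⇒ ∈ W
candidate 6: n = (1, 0, -1, 1) → π⊥ ≈ (+1.70711, +1.70711); max(|x|,|y|,|x±y|/√2) = 2.41421 > 0.8 ⇒ ∉ W
candidate 7: n = (-1, 1, 0, 0) → π⊥ ≈ (-1.70711, +0.70711); max(|x|,|y|,|x±y|/√2) = 1.70711 > 0.8 ⇒ ∉ W
candidate 8: n = (0, 0, -1, -1) → π⊥ ≈ (-0.70711, +0.29289); max(|x|,|y|,|x±y|/√2) = 0.70711 ≤ 0.8 ⇒ ∈ W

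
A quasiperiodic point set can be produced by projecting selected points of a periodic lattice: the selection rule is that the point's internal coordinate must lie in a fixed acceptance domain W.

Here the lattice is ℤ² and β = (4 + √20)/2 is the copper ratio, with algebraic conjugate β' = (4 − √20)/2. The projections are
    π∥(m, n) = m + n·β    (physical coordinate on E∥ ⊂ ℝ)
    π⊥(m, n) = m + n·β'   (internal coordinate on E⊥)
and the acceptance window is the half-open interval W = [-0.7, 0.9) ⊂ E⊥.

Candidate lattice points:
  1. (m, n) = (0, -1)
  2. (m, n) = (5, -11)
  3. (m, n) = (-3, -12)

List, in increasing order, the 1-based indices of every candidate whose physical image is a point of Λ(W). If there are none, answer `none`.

1, 3

Numerically β ≈ 4.23607 and β' = −1/β ≈ -0.23607.
candidate 1: (m,n)=(0,-1) → π∥ = 0-1·β ≈ -4.23607, π⊥ = 0-1·β' ≈ 0.23607 ∈ [-0.7, 0.9) ⇒ IN Λ
candidate 2: (m,n)=(5,-11) → π∥ = 5-11·β ≈ -41.59675, π⊥ = 5-11·β' ≈ 7.59675 ∉ [-0.7, 0.9) ⇒ out
candidate 3: (m,n)=(-3,-12) → π∥ = -3-12·β ≈ -53.83282, π⊥ = -3-12·β' ≈ -0.16718 ∈ [-0.7, 0.9) ⇒ IN Λ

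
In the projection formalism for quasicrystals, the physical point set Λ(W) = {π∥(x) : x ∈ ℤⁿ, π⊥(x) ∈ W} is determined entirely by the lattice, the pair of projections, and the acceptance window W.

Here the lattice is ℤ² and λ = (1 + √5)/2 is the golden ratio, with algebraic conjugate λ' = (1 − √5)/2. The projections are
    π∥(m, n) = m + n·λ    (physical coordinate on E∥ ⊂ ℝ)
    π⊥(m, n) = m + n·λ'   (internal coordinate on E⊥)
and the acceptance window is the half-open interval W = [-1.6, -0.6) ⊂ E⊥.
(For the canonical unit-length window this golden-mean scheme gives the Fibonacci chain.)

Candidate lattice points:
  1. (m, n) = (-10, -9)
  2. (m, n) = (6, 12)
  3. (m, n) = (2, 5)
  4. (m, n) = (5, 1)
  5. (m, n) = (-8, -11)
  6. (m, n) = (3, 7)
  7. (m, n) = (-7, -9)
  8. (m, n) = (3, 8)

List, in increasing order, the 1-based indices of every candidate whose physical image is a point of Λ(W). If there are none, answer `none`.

Compute λ' = (1−√5)/2 = -0.61803, so π⊥(m,n) = m -0.61803·n.
candidate 1: (m,n)=(-10,-9) → π∥ = -10-9·λ ≈ -24.56231, π⊥ = -10-9·λ' ≈ -4.43769 ∉ [-1.6, -0.6) ⇒ out
candidate 2: (m,n)=(6,12) → π∥ = 6+12·λ ≈ 25.41641, π⊥ = 6+12·λ' ≈ -1.41641 ∈ [-1.6, -0.6) ⇒ IN Λ
candidate 3: (m,n)=(2,5) → π∥ = 2+5·λ ≈ 10.09017, π⊥ = 2+5·λ' ≈ -1.09017 ∈ [-1.6, -0.6) ⇒ IN Λ
candidate 4: (m,n)=(5,1) → π∥ = 5+1·λ ≈ 6.61803, π⊥ = 5+1·λ' ≈ 4.38197 ∉ [-1.6, -0.6) ⇒ out
candidate 5: (m,n)=(-8,-11) → π∥ = -8-11·λ ≈ -25.79837, π⊥ = -8-11·λ' ≈ -1.20163 ∈ [-1.6, -0.6) ⇒ IN Λ
candidate 6: (m,n)=(3,7) → π∥ = 3+7·λ ≈ 14.32624, π⊥ = 3+7·λ' ≈ -1.32624 ∈ [-1.6, -0.6) ⇒ IN Λ
candidate 7: (m,n)=(-7,-9) → π∥ = -7-9·λ ≈ -21.56231, π⊥ = -7-9·λ' ≈ -1.43769 ∈ [-1.6, -0.6) ⇒ IN Λ
candidate 8: (m,n)=(3,8) → π∥ = 3+8·λ ≈ 15.94427, π⊥ = 3+8·λ' ≈ -1.94427 ∉ [-1.6, -0.6) ⇒ out

2, 3, 5, 6, 7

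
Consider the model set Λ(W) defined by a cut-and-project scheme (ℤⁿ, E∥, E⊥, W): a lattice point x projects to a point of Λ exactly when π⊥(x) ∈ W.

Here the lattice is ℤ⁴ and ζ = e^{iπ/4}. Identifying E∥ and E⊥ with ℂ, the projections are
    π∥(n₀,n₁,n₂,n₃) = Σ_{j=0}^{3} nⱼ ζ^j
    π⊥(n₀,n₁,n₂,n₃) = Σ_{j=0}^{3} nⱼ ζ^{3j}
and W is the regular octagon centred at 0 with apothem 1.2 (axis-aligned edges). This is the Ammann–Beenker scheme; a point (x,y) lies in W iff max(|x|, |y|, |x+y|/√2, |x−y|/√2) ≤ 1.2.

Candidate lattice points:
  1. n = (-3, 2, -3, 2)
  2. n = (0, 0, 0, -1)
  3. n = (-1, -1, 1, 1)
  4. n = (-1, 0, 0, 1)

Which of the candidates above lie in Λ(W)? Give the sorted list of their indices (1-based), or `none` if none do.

2, 3, 4

π⊥(n) = n₀ + n₁ζ³ + n₂ζ⁶ + n₃ζ⁹ where ζ = e^{iπ/4}.
candidate 1: n = (-3, 2, -3, 2) → π⊥ ≈ (-3.000000, +5.828427); max(|x|,|y|,|x±y|/√2) = 6.242641 > 1.2 ⇒ ∉ W
candidate 2: n = (0, 0, 0, -1) → π⊥ ≈ (-0.707107, -0.707107); max(|x|,|y|,|x±y|/√2) = 1.000000 ≤ 1.2 ⇒ ∈ W
candidate 3: n = (-1, -1, 1, 1) → π⊥ ≈ (+0.414214, -1.000000); max(|x|,|y|,|x±y|/√2) = 1.000000 ≤ 1.2 ⇒ ∈ W
candidate 4: n = (-1, 0, 0, 1) → π⊥ ≈ (-0.292893, +0.707107); max(|x|,|y|,|x±y|/√2) = 0.707107 ≤ 1.2 ⇒ ∈ W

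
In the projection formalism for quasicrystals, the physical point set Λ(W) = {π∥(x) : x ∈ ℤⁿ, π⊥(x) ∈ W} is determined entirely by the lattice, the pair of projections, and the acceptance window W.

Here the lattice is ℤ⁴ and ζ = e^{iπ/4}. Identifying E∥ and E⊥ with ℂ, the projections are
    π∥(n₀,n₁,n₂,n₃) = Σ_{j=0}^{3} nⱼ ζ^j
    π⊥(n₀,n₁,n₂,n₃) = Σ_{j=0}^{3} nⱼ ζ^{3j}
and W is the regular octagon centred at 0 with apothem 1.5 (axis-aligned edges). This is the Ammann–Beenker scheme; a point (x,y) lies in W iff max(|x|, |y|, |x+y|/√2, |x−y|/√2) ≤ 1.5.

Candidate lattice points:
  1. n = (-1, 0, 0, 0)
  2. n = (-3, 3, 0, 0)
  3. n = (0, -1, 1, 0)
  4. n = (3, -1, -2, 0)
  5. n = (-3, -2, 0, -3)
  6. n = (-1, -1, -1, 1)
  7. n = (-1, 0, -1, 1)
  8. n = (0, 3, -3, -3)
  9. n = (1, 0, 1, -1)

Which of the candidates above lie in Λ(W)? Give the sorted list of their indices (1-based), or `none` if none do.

Internal map: ζ^{3j} for j=0..3 gives (1,0), (−√2/2,√2/2), (0,−1), (√2/2,√2/2).
candidate 1: n = (-1, 0, 0, 0) → π⊥ ≈ (-1.00000, +0.00000); max(|x|,|y|,|x±y|/√2) = 1.00000 ≤ 1.5 ⇒ ∈ W
candidate 2: n = (-3, 3, 0, 0) → π⊥ ≈ (-5.12132, +2.12132); max(|x|,|y|,|x±y|/√2) = 5.12132 > 1.5 ⇒ ∉ W
candidate 3: n = (0, -1, 1, 0) → π⊥ ≈ (+0.70711, -1.70711); max(|x|,|y|,|x±y|/√2) = 1.70711 > 1.5 ⇒ ∉ W
candidate 4: n = (3, -1, -2, 0) → π⊥ ≈ (+3.70711, +1.29289); max(|x|,|y|,|x±y|/√2) = 3.70711 > 1.5 ⇒ ∉ W
candidate 5: n = (-3, -2, 0, -3) → π⊥ ≈ (-3.70711, -3.53553); max(|x|,|y|,|x±y|/√2) = 5.12132 > 1.5 ⇒ ∉ W
candidate 6: n = (-1, -1, -1, 1) → π⊥ ≈ (+0.41421, +1.00000); max(|x|,|y|,|x±y|/√2) = 1.00000 ≤ 1.5 ⇒ ∈ W
candidate 7: n = (-1, 0, -1, 1) → π⊥ ≈ (-0.29289, +1.70711); max(|x|,|y|,|x±y|/√2) = 1.70711 > 1.5 ⇒ ∉ W
candidate 8: n = (0, 3, -3, -3) → π⊥ ≈ (-4.24264, +3.00000); max(|x|,|y|,|x±y|/√2) = 5.12132 > 1.5 ⇒ ∉ W
candidate 9: n = (1, 0, 1, -1) → π⊥ ≈ (+0.29289, -1.70711); max(|x|,|y|,|x±y|/√2) = 1.70711 > 1.5 ⇒ ∉ W

1, 6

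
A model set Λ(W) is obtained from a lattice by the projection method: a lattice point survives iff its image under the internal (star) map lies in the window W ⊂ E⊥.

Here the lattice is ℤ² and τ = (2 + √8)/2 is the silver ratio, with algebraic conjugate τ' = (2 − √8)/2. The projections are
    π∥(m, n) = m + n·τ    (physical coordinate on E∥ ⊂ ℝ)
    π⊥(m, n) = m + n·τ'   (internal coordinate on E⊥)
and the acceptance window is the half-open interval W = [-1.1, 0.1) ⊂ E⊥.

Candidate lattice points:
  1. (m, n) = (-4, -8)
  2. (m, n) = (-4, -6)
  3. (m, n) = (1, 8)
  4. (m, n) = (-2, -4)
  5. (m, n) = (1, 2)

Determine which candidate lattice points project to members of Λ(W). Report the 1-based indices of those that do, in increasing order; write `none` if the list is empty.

1, 4

Compute τ' = (2−√8)/2 = -0.414214, so π⊥(m,n) = m -0.414214·n.
#1 (-4,-8): internal coord -4 + (-8)·τ' = -0.686292; -0.686292 ∈ [-1.1, 0.1) → IN Λ
#2 (-4,-6): internal coord -4 + (-6)·τ' = -1.514719; -1.514719 ∉ [-1.1, 0.1) → out
#3 (1,8): internal coord 1 + (8)·τ' = -2.313708; -2.313708 ∉ [-1.1, 0.1) → out
#4 (-2,-4): internal coord -2 + (-4)·τ' = -0.343146; -0.343146 ∈ [-1.1, 0.1) → IN Λ
#5 (1,2): internal coord 1 + (2)·τ' = +0.171573; +0.171573 ∉ [-1.1, 0.1) → out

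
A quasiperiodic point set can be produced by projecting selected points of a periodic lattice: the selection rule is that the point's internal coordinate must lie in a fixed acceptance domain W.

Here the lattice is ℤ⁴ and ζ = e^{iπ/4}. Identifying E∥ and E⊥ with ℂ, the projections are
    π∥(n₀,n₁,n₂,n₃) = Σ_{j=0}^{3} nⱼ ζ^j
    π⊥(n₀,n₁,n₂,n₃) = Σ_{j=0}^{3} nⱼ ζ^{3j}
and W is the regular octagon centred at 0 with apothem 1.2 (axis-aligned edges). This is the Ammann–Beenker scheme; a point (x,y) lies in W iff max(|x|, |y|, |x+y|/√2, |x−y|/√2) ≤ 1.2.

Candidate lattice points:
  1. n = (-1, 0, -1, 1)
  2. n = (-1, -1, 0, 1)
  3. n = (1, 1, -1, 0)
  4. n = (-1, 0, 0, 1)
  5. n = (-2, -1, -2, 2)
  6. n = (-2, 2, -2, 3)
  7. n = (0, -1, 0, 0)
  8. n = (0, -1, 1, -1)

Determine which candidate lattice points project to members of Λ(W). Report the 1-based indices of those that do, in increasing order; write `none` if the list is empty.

π⊥(n) = n₀ + n₁ζ³ + n₂ζ⁶ + n₃ζ⁹ where ζ = e^{iπ/4}.
candidate 1: n = (-1, 0, -1, 1) → π⊥ ≈ (-0.292893, +1.707107); max(|x|,|y|,|x±y|/√2) = 1.707107 > 1.2 ⇒ ∉ W
candidate 2: n = (-1, -1, 0, 1) → π⊥ ≈ (+0.414214, +0.000000); max(|x|,|y|,|x±y|/√2) = 0.414214 ≤ 1.2 ⇒ ∈ W
candidate 3: n = (1, 1, -1, 0) → π⊥ ≈ (+0.292893, +1.707107); max(|x|,|y|,|x±y|/√2) = 1.707107 > 1.2 ⇒ ∉ W
candidate 4: n = (-1, 0, 0, 1) → π⊥ ≈ (-0.292893, +0.707107); max(|x|,|y|,|x±y|/√2) = 0.707107 ≤ 1.2 ⇒ ∈ W
candidate 5: n = (-2, -1, -2, 2) → π⊥ ≈ (+0.121320, +2.707107); max(|x|,|y|,|x±y|/√2) = 2.707107 > 1.2 ⇒ ∉ W
candidate 6: n = (-2, 2, -2, 3) → π⊥ ≈ (-1.292893, +5.535534); max(|x|,|y|,|x±y|/√2) = 5.535534 > 1.2 ⇒ ∉ W
candidate 7: n = (0, -1, 0, 0) → π⊥ ≈ (+0.707107, -0.707107); max(|x|,|y|,|x±y|/√2) = 1.000000 ≤ 1.2 ⇒ ∈ W
candidate 8: n = (0, -1, 1, -1) → π⊥ ≈ (+0.000000, -2.414214); max(|x|,|y|,|x±y|/√2) = 2.414214 > 1.2 ⇒ ∉ W

2, 4, 7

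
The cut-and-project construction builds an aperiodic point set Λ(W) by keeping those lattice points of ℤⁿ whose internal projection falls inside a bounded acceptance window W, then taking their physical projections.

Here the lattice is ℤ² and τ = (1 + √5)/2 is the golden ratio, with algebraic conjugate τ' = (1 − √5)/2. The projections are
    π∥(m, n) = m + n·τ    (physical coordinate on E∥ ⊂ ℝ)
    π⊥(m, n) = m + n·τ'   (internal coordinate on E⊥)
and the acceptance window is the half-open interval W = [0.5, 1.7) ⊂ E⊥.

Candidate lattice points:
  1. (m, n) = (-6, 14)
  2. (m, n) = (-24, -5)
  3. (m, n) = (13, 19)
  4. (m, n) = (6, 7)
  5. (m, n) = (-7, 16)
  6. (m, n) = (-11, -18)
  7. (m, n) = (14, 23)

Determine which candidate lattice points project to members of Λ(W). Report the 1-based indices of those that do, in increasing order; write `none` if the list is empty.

Numerically τ ≈ 1.6180 and τ' = −1/τ ≈ -0.6180.
candidate 1: (m,n)=(-6,14) → π∥ = -6+14·τ ≈ 16.6525, π⊥ = -6+14·τ' ≈ -14.6525 ∉ [0.5, 1.7) ⇒ out
candidate 2: (m,n)=(-24,-5) → π∥ = -24-5·τ ≈ -32.0902, π⊥ = -24-5·τ' ≈ -20.9098 ∉ [0.5, 1.7) ⇒ out
candidate 3: (m,n)=(13,19) → π∥ = 13+19·τ ≈ 43.7426, π⊥ = 13+19·τ' ≈ 1.2574 ∈ [0.5, 1.7) ⇒ IN Λ
candidate 4: (m,n)=(6,7) → π∥ = 6+7·τ ≈ 17.3262, π⊥ = 6+7·τ' ≈ 1.6738 ∈ [0.5, 1.7) ⇒ IN Λ
candidate 5: (m,n)=(-7,16) → π∥ = -7+16·τ ≈ 18.8885, π⊥ = -7+16·τ' ≈ -16.8885 ∉ [0.5, 1.7) ⇒ out
candidate 6: (m,n)=(-11,-18) → π∥ = -11-18·τ ≈ -40.1246, π⊥ = -11-18·τ' ≈ 0.1246 ∉ [0.5, 1.7) ⇒ out
candidate 7: (m,n)=(14,23) → π∥ = 14+23·τ ≈ 51.2148, π⊥ = 14+23·τ' ≈ -0.2148 ∉ [0.5, 1.7) ⇒ out

3, 4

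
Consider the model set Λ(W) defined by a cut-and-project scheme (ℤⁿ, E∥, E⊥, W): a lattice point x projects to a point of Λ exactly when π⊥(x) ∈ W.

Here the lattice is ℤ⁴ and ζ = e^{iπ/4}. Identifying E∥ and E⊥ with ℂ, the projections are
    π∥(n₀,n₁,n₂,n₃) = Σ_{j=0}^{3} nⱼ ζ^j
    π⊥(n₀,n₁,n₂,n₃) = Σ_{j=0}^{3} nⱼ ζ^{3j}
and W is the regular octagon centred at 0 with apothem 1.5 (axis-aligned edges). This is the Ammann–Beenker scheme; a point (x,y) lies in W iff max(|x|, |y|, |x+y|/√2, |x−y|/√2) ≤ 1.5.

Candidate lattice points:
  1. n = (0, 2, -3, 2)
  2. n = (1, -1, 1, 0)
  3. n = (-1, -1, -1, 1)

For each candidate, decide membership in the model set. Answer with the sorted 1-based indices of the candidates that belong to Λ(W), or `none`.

3

Internal map: ζ^{3j} for j=0..3 gives (1,0), (−√2/2,√2/2), (0,−1), (√2/2,√2/2).
#1 (0, 2, -3, 2): internal (0.00000, 5.82843); octagon support 5.82843 vs apothem 1.5 → ∉ W
#2 (1, -1, 1, 0): internal (1.70711, -1.70711); octagon support 2.41421 vs apothem 1.5 → ∉ W
#3 (-1, -1, -1, 1): internal (0.41421, 1.00000); octagon support 1.00000 vs apothem 1.5 → ∈ W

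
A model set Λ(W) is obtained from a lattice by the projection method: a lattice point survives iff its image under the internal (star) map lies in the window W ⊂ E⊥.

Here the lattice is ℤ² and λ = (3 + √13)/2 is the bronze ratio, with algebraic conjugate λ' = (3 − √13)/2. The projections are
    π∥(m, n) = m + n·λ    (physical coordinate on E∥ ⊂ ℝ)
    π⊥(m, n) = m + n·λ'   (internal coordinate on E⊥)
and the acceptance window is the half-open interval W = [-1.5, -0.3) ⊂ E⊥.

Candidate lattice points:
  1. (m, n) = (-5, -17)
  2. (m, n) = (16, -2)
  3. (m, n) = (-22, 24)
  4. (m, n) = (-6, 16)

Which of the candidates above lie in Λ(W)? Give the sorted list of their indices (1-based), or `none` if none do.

none

λ' = (3−√13)/2 ≈ -0.30278.
[1] lift (-5,-17): star map gives 0.14719; window check -1.5 ≤ 0.14719 < -0.3 is false → out
[2] lift (16,-2): star map gives 16.60555; window check -1.5 ≤ 16.60555 < -0.3 is false → out
[3] lift (-22,24): star map gives -29.26662; window check -1.5 ≤ -29.26662 < -0.3 is false → out
[4] lift (-6,16): star map gives -10.84441; window check -1.5 ≤ -10.84441 < -0.3 is false → out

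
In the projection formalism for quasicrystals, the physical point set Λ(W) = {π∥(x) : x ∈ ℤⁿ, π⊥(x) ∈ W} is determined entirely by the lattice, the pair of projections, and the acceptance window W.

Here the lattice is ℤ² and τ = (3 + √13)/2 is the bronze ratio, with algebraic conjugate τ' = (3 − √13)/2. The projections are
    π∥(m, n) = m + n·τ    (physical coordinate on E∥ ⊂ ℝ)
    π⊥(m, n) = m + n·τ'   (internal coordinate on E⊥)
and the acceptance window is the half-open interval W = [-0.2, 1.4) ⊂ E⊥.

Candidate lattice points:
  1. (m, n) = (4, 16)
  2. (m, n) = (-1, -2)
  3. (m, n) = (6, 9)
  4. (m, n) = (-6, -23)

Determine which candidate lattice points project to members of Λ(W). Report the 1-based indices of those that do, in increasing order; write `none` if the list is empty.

τ' = (3−√13)/2 ≈ -0.3028.
candidate 1: (m,n)=(4,16) → π∥ = 4+16·τ ≈ 56.8444, π⊥ = 4+16·τ' ≈ -0.8444 ∉ [-0.2, 1.4) ⇒ out
candidate 2: (m,n)=(-1,-2) → π∥ = -1-2·τ ≈ -7.6056, π⊥ = -1-2·τ' ≈ -0.3944 ∉ [-0.2, 1.4) ⇒ out
candidate 3: (m,n)=(6,9) → π∥ = 6+9·τ ≈ 35.7250, π⊥ = 6+9·τ' ≈ 3.2750 ∉ [-0.2, 1.4) ⇒ out
candidate 4: (m,n)=(-6,-23) → π∥ = -6-23·τ ≈ -81.9638, π⊥ = -6-23·τ' ≈ 0.9638 ∈ [-0.2, 1.4) ⇒ IN Λ

4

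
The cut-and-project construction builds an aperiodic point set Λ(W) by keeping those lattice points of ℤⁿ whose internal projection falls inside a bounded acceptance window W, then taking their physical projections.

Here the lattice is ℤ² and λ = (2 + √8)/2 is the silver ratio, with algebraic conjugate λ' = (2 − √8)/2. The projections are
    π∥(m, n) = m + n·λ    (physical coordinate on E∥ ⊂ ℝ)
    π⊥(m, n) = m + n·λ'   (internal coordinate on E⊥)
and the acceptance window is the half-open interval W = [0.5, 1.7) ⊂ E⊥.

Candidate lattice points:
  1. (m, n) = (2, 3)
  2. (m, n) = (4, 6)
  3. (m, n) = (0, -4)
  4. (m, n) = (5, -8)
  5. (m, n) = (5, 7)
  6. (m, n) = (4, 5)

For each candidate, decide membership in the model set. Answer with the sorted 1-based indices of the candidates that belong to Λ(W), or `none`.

1, 2, 3

Compute λ' = (2−√8)/2 = -0.4142, so π⊥(m,n) = m -0.4142·n.
[1] lift (2,3): star map gives 0.7574; window check 0.5 ≤ 0.7574 < 1.7 is true → IN Λ
[2] lift (4,6): star map gives 1.5147; window check 0.5 ≤ 1.5147 < 1.7 is true → IN Λ
[3] lift (0,-4): star map gives 1.6569; window check 0.5 ≤ 1.6569 < 1.7 is true → IN Λ
[4] lift (5,-8): star map gives 8.3137; window check 0.5 ≤ 8.3137 < 1.7 is false → out
[5] lift (5,7): star map gives 2.1005; window check 0.5 ≤ 2.1005 < 1.7 is false → out
[6] lift (4,5): star map gives 1.9289; window check 0.5 ≤ 1.9289 < 1.7 is false → out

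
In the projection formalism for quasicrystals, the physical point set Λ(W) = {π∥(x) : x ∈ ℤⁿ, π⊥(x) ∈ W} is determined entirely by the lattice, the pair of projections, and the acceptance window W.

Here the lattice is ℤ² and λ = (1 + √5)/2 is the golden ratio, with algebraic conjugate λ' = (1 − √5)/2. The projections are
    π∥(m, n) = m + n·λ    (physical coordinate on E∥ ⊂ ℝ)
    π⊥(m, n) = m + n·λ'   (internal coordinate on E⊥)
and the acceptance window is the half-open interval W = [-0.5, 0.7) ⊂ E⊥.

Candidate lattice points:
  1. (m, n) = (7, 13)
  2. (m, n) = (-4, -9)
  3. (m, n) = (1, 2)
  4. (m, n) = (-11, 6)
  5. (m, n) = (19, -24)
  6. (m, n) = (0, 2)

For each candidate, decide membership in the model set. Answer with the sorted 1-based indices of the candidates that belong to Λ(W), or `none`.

Numerically λ ≈ 1.618034 and λ' = −1/λ ≈ -0.618034.
[1] lift (7,13): star map gives -1.034442; window check -0.5 ≤ -1.034442 < 0.7 is false → out
[2] lift (-4,-9): star map gives 1.562306; window check -0.5 ≤ 1.562306 < 0.7 is false → out
[3] lift (1,2): star map gives -0.236068; window check -0.5 ≤ -0.236068 < 0.7 is true → IN Λ
[4] lift (-11,6): star map gives -14.708204; window check -0.5 ≤ -14.708204 < 0.7 is false → out
[5] lift (19,-24): star map gives 33.832816; window check -0.5 ≤ 33.832816 < 0.7 is false → out
[6] lift (0,2): star map gives -1.236068; window check -0.5 ≤ -1.236068 < 0.7 is false → out

3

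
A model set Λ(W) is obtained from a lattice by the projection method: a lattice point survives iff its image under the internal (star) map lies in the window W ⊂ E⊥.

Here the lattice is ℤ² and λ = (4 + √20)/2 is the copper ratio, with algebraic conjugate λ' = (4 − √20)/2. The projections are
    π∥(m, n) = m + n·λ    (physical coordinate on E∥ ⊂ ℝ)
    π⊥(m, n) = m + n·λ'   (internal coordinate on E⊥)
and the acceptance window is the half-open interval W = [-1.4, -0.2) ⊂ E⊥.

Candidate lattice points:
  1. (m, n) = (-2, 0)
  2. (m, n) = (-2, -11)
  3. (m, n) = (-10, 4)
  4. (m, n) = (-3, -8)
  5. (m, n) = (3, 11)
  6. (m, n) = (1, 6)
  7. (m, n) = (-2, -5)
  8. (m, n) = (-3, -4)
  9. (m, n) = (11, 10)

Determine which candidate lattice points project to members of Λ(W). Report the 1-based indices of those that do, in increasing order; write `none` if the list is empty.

λ' = (4−√20)/2 ≈ -0.2361.
[1] lift (-2,0): star map gives -2.0000; window check -1.4 ≤ -2.0000 < -0.2 is false → out
[2] lift (-2,-11): star map gives 0.5967; window check -1.4 ≤ 0.5967 < -0.2 is false → out
[3] lift (-10,4): star map gives -10.9443; window check -1.4 ≤ -10.9443 < -0.2 is false → out
[4] lift (-3,-8): star map gives -1.1115; window check -1.4 ≤ -1.1115 < -0.2 is true → IN Λ
[5] lift (3,11): star map gives 0.4033; window check -1.4 ≤ 0.4033 < -0.2 is false → out
[6] lift (1,6): star map gives -0.4164; window check -1.4 ≤ -0.4164 < -0.2 is true → IN Λ
[7] lift (-2,-5): star map gives -0.8197; window check -1.4 ≤ -0.8197 < -0.2 is true → IN Λ
[8] lift (-3,-4): star map gives -2.0557; window check -1.4 ≤ -2.0557 < -0.2 is false → out
[9] lift (11,10): star map gives 8.6393; window check -1.4 ≤ 8.6393 < -0.2 is false → out

4, 6, 7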